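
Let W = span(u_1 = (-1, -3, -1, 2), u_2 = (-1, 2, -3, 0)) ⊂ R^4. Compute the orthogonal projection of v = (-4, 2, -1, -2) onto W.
proj_W(v) = (-107/206, 227/103, -417/206, -48/103)

Set up U = [u_1 | ... | u_2] ∈ R^(4×2). The projector onto W = col(U) is P = U (U^T U)^(-1) U^T.
Compute U^T U =
  [15, -2]
  [-2, 14],
and U^T v = (-5, 11).
Solve U^T U · c = U^T v for the coefficients: c = (-24/103, 155/206). The projection is proj_W(v) = U c.
Check: (v - proj_W(v)) · u_1 = 0  (should be 0).
Check: (v - proj_W(v)) · u_2 = 0  (should be 0).
Result: proj_W(v) = (-107/206, 227/103, -417/206, -48/103).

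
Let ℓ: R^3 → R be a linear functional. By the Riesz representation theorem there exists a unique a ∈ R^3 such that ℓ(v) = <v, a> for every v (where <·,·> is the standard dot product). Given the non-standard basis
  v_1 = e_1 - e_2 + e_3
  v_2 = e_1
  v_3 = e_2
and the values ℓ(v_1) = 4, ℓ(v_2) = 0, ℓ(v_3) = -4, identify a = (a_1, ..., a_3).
a = (0, -4, 0)

Write a = (a_1, ..., a_3) in the standard basis. For each basis vector v_i, ℓ(v_i) = <v_i, a> is a linear equation in the a_j's. Collect the n equations into a matrix system V a = ℓ, where row i of V is v_i (expressed in the standard basis). Since V is invertible (lower-triangular with 1s on the diagonal, up to permutation), solve by back-substitution:
  V =
[[1, -1, 1],
 [1, 0, 0],
 [0, 1, 0]]
  V a = (4, 0, -4)
Solving gives a = (0, -4, 0).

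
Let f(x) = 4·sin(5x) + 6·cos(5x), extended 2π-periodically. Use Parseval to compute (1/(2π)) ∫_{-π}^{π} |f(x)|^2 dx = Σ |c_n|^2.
Σ |c_n|^2 = 26

Expand |f|^2 and use orthogonality of {sin(nx), cos(mx)} on [-π, π]:
  ∫_{-π}^{π} sin(nx)^2 dx = π, ∫ cos(mx)^2 dx = π, and cross terms integrate to 0.
So ∫_{-π}^{π} f(x)^2 dx = 4^2 · π + 6^2 · π = (16 + 36)π.
Divide by 2π: (16 + 36)/2 = 26.
By Parseval, this equals Σ |c_n|^2.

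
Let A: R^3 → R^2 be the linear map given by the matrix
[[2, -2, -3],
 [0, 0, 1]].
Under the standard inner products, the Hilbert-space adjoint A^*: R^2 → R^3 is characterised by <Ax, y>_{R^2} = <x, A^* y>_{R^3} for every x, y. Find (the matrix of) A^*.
A^* = A^T =
[[2, 0],
 [-2, 0],
 [-3, 1]]

For real matrices with standard dot products, the defining identity <Ax, y> = <x, A^* y> gives (Ax)^T y = x^T (A^*) y, i.e. x^T A^T y = x^T (A^*) y. Since this holds for all x, y, we must have A^* = A^T. Therefore
A^* =
[[2, 0],
 [-2, 0],
 [-3, 1]].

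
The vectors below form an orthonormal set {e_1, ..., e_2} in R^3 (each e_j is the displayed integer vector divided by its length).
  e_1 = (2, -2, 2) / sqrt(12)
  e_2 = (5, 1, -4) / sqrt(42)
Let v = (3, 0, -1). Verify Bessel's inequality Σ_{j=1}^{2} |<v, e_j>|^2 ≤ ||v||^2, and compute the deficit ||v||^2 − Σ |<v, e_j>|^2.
Σ |<v, e_j>|^2 = 139/14; ||v||^2 = 10; deficit = 1/14

Write each e_j = u_j / sqrt(<u_j, u_j>) where u_j is the displayed integer vector. Then <v, e_j> = <v, u_j> / sqrt(<u_j, u_j>), so |<v, e_j>|^2 = <v, u_j>^2 / <u_j, u_j>.
Coefficients: <v, e_1> = 4/sqrt(12), <v, e_2> = 19/sqrt(42).
Square and sum: Σ |<v, e_j>|^2 = 139/14.
Compute ||v||^2 = v·v = 10.
Deficit = 10 − 139/14 = 1/14 ≥ 0, confirming Bessel's inequality. (The deficit equals ||v − Σ <v,e_j> e_j||^2, the squared distance from v to span{e_j}.)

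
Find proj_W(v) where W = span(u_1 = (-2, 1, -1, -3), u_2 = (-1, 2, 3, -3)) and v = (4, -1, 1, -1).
proj_W(v) = (36/35, -3/35, 53/35, 39/35)

Set up U = [u_1 | ... | u_2] ∈ R^(4×2). The projector onto W = col(U) is P = U (U^T U)^(-1) U^T.
Compute U^T U =
  [15, 10]
  [10, 23],
and U^T v = (-7, 0).
Solve U^T U · c = U^T v for the coefficients: c = (-23/35, 2/7). The projection is proj_W(v) = U c.
Check: (v - proj_W(v)) · u_1 = 0  (should be 0).
Check: (v - proj_W(v)) · u_2 = 0  (should be 0).
Result: proj_W(v) = (36/35, -3/35, 53/35, 39/35).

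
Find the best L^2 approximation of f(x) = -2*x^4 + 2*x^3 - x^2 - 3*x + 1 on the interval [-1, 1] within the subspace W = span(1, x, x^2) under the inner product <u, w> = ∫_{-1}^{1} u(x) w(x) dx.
g(x) = -19*x^2/7 - 9*x/5 + 41/35

The best approximation g ∈ W is the orthogonal projection of f onto W. Writing g = a_0 + a_1 x + a_2 x^2, the coefficients solve the normal equations G · a = b where
  G_{ij} = <φ_i, φ_j> and b_i = <f, φ_i>, with φ_0 = 1, φ_1 = x, φ_2 = x^2.
G =
  [2, 0, 2/3]
  [0, 2/3, 0]
  [2/3, 0, 2/5],
b = (8/15, -6/5, -32/105).
Solving gives a_0 = 41/35, a_1 = -9/5, a_2 = -19/7, so
  g(x) = -19*x^2/7 - 9*x/5 + 41/35.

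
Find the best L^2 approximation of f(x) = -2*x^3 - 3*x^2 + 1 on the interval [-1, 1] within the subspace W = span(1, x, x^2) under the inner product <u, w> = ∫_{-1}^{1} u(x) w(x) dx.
g(x) = -3*x^2 - 6*x/5 + 1

The best approximation g ∈ W is the orthogonal projection of f onto W. Writing g = a_0 + a_1 x + a_2 x^2, the coefficients solve the normal equations G · a = b where
  G_{ij} = <φ_i, φ_j> and b_i = <f, φ_i>, with φ_0 = 1, φ_1 = x, φ_2 = x^2.
G =
  [2, 0, 2/3]
  [0, 2/3, 0]
  [2/3, 0, 2/5],
b = (0, -4/5, -8/15).
Solving gives a_0 = 1, a_1 = -6/5, a_2 = -3, so
  g(x) = -3*x^2 - 6*x/5 + 1.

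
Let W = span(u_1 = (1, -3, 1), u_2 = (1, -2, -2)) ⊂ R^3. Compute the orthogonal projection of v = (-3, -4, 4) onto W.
proj_W(v) = (17/37, -100/37, 164/37)

Set up U = [u_1 | ... | u_2] ∈ R^(3×2). The projector onto W = col(U) is P = U (U^T U)^(-1) U^T.
Compute U^T U =
  [11, 5]
  [5, 9],
and U^T v = (13, -3).
Solve U^T U · c = U^T v for the coefficients: c = (66/37, -49/37). The projection is proj_W(v) = U c.
Check: (v - proj_W(v)) · u_1 = 0  (should be 0).
Check: (v - proj_W(v)) · u_2 = 0  (should be 0).
Result: proj_W(v) = (17/37, -100/37, 164/37).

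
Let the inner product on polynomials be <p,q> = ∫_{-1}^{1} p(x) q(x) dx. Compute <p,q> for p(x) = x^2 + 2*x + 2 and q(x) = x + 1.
<p,q> = 6

Expand the product: p(x)·q(x) = x^3 + 3*x^2 + 4*x + 2.
∫_{-1}^{1} of each monomial x^k gives [2/(k+1) if k even, 0 if k odd]. Integrating term-by-term (or equivalently evaluating the antiderivative F(x) = x^4/4 + x^3 + 2*x^2 + 2*x at the endpoints):
  F(1) − F(−1) = 21/4 − (-3/4) = 6.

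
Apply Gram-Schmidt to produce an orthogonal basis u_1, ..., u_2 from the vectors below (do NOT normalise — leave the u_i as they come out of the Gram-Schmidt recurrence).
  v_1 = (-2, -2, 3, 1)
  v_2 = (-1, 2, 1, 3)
Orthogonal basis:
  u_1 = (-2, -2, 3, 1)
  u_2 = (-5/9, 22/9, 1/3, 25/9)

Apply the Gram-Schmidt recurrence
  u_1 = v_1
  u_i = v_i − Σ_{j<i} ((v_i · u_j) / (u_j · u_j)) · u_j.

Step by step this gives:
  u_1 = (-2, -2, 3, 1)
  u_2 = (-5/9, 22/9, 1/3, 25/9)

Orthogonality check:
  u_2 · u_1 = 0 (should be 0)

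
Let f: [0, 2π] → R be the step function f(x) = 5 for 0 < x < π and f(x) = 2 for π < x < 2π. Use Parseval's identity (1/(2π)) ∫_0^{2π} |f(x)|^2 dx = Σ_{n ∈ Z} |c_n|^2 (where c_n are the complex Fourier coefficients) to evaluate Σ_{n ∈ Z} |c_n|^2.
Σ |c_n|^2 = 29/2

Parseval equates the L^2 energy of f (normalised by 1/(2π)) with the ℓ^2 sum of its Fourier coefficients: (1/(2π)) ∫_0^{2π} |f|^2 = Σ |c_n|^2.
Compute the left side: (1/(2π)) [∫_0^π 5^2 dx + ∫_π^{2π} 2^2 dx] = (1/(2π)) · (25π + 4π) = (25 + 4)/2 = 29/2.
So Σ_{n ∈ Z} |c_n|^2 = 29/2.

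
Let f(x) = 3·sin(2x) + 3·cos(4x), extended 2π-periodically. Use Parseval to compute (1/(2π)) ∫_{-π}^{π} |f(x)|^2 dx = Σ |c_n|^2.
Σ |c_n|^2 = 9

Expand |f|^2 and use orthogonality of {sin(nx), cos(mx)} on [-π, π]:
  ∫_{-π}^{π} sin(nx)^2 dx = π, ∫ cos(mx)^2 dx = π, and cross terms integrate to 0.
So ∫_{-π}^{π} f(x)^2 dx = 3^2 · π + 3^2 · π = (9 + 9)π.
Divide by 2π: (9 + 9)/2 = 9.
By Parseval, this equals Σ |c_n|^2.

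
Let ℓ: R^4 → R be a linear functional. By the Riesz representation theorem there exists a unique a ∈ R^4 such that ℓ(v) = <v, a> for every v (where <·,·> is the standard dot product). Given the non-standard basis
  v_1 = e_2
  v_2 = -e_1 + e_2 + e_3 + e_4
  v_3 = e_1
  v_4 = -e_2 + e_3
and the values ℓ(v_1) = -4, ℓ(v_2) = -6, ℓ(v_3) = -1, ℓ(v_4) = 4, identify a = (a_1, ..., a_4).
a = (-1, -4, 0, -3)

Write a = (a_1, ..., a_4) in the standard basis. For each basis vector v_i, ℓ(v_i) = <v_i, a> is a linear equation in the a_j's. Collect the n equations into a matrix system V a = ℓ, where row i of V is v_i (expressed in the standard basis). Since V is invertible (lower-triangular with 1s on the diagonal, up to permutation), solve by back-substitution:
  V =
[[0, 1, 0, 0],
 [-1, 1, 1, 1],
 [1, 0, 0, 0],
 [0, -1, 1, 0]]
  V a = (-4, -6, -1, 4)
Solving gives a = (-1, -4, 0, -3).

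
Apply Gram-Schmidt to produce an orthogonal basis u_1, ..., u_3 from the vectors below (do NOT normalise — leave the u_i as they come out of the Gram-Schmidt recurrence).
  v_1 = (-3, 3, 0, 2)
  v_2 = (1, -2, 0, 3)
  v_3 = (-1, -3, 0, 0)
Orthogonal basis:
  u_1 = (-3, 3, 0, 2)
  u_2 = (13/22, -35/22, 0, 36/11)
  u_3 = (-2, -22/13, 0, -6/13)

Apply the Gram-Schmidt recurrence
  u_1 = v_1
  u_i = v_i − Σ_{j<i} ((v_i · u_j) / (u_j · u_j)) · u_j.

Step by step this gives:
  u_1 = (-3, 3, 0, 2)
  u_2 = (13/22, -35/22, 0, 36/11)
  u_3 = (-2, -22/13, 0, -6/13)

Orthogonality check:
  u_2 · u_1 = 0 (should be 0)
  u_3 · u_1 = 0 (should be 0)
  u_3 · u_2 = 0 (should be 0)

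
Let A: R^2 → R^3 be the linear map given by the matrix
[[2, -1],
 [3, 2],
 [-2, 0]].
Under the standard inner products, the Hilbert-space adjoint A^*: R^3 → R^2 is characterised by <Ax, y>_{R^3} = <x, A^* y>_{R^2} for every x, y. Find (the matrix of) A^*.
A^* = A^T =
[[2, 3, -2],
 [-1, 2, 0]]

For real matrices with standard dot products, the defining identity <Ax, y> = <x, A^* y> gives (Ax)^T y = x^T (A^*) y, i.e. x^T A^T y = x^T (A^*) y. Since this holds for all x, y, we must have A^* = A^T. Therefore
A^* =
[[2, 3, -2],
 [-1, 2, 0]].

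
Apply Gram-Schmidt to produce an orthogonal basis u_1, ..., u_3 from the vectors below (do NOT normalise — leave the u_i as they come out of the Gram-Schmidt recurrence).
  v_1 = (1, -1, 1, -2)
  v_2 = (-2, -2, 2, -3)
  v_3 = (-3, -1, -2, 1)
Orthogonal basis:
  u_1 = (1, -1, 1, -2)
  u_2 = (-22/7, -6/7, 6/7, -5/7)
  u_3 = (-5/83, -107/83, -142/83, -20/83)

Apply the Gram-Schmidt recurrence
  u_1 = v_1
  u_i = v_i − Σ_{j<i} ((v_i · u_j) / (u_j · u_j)) · u_j.

Step by step this gives:
  u_1 = (1, -1, 1, -2)
  u_2 = (-22/7, -6/7, 6/7, -5/7)
  u_3 = (-5/83, -107/83, -142/83, -20/83)

Orthogonality check:
  u_2 · u_1 = 0 (should be 0)
  u_3 · u_1 = 0 (should be 0)
  u_3 · u_2 = 0 (should be 0)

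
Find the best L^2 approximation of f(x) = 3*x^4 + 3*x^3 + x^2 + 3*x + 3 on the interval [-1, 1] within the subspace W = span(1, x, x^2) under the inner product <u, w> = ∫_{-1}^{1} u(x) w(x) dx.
g(x) = 25*x^2/7 + 24*x/5 + 96/35

The best approximation g ∈ W is the orthogonal projection of f onto W. Writing g = a_0 + a_1 x + a_2 x^2, the coefficients solve the normal equations G · a = b where
  G_{ij} = <φ_i, φ_j> and b_i = <f, φ_i>, with φ_0 = 1, φ_1 = x, φ_2 = x^2.
G =
  [2, 0, 2/3]
  [0, 2/3, 0]
  [2/3, 0, 2/5],
b = (118/15, 16/5, 114/35).
Solving gives a_0 = 96/35, a_1 = 24/5, a_2 = 25/7, so
  g(x) = 25*x^2/7 + 24*x/5 + 96/35.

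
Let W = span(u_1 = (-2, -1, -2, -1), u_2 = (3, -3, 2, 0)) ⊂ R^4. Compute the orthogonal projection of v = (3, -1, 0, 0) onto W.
proj_W(v) = (307/171, -229/171, 74/57, 26/171)

Set up U = [u_1 | ... | u_2] ∈ R^(4×2). The projector onto W = col(U) is P = U (U^T U)^(-1) U^T.
Compute U^T U =
  [10, -7]
  [-7, 22],
and U^T v = (-5, 12).
Solve U^T U · c = U^T v for the coefficients: c = (-26/171, 85/171). The projection is proj_W(v) = U c.
Check: (v - proj_W(v)) · u_1 = 0  (should be 0).
Check: (v - proj_W(v)) · u_2 = 0  (should be 0).
Result: proj_W(v) = (307/171, -229/171, 74/57, 26/171).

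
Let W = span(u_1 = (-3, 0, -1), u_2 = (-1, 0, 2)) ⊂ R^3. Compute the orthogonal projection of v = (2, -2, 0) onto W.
proj_W(v) = (2, 0, 0)

Set up U = [u_1 | ... | u_2] ∈ R^(3×2). The projector onto W = col(U) is P = U (U^T U)^(-1) U^T.
Compute U^T U =
  [10, 1]
  [1, 5],
and U^T v = (-6, -2).
Solve U^T U · c = U^T v for the coefficients: c = (-4/7, -2/7). The projection is proj_W(v) = U c.
Check: (v - proj_W(v)) · u_1 = 0  (should be 0).
Check: (v - proj_W(v)) · u_2 = 0  (should be 0).
Result: proj_W(v) = (2, 0, 0).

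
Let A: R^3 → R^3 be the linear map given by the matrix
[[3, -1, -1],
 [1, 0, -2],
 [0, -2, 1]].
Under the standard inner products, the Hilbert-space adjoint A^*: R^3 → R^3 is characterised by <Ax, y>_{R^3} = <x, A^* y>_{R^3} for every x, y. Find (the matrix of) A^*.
A^* = A^T =
[[3, 1, 0],
 [-1, 0, -2],
 [-1, -2, 1]]

For real matrices with standard dot products, the defining identity <Ax, y> = <x, A^* y> gives (Ax)^T y = x^T (A^*) y, i.e. x^T A^T y = x^T (A^*) y. Since this holds for all x, y, we must have A^* = A^T. Therefore
A^* =
[[3, 1, 0],
 [-1, 0, -2],
 [-1, -2, 1]].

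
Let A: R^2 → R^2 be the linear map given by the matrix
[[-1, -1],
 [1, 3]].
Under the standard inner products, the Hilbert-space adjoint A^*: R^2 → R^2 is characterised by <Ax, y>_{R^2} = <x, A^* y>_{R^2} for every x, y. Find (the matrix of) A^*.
A^* = A^T =
[[-1, 1],
 [-1, 3]]

For real matrices with standard dot products, the defining identity <Ax, y> = <x, A^* y> gives (Ax)^T y = x^T (A^*) y, i.e. x^T A^T y = x^T (A^*) y. Since this holds for all x, y, we must have A^* = A^T. Therefore
A^* =
[[-1, 1],
 [-1, 3]].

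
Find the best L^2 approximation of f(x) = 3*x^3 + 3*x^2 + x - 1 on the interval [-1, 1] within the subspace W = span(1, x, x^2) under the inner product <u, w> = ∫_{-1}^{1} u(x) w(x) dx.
g(x) = 3*x^2 + 14*x/5 - 1

The best approximation g ∈ W is the orthogonal projection of f onto W. Writing g = a_0 + a_1 x + a_2 x^2, the coefficients solve the normal equations G · a = b where
  G_{ij} = <φ_i, φ_j> and b_i = <f, φ_i>, with φ_0 = 1, φ_1 = x, φ_2 = x^2.
G =
  [2, 0, 2/3]
  [0, 2/3, 0]
  [2/3, 0, 2/5],
b = (0, 28/15, 8/15).
Solving gives a_0 = -1, a_1 = 14/5, a_2 = 3, so
  g(x) = 3*x^2 + 14*x/5 - 1.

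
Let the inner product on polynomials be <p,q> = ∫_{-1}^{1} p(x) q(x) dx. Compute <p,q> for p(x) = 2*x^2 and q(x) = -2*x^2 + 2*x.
<p,q> = -8/5

Expand the product: p(x)·q(x) = -4*x^4 + 4*x^3.
∫_{-1}^{1} of each monomial x^k gives [2/(k+1) if k even, 0 if k odd]. Integrating term-by-term (or equivalently evaluating the antiderivative F(x) = -4*x^5/5 + x^4 at the endpoints):
  F(1) − F(−1) = 1/5 − (9/5) = -8/5.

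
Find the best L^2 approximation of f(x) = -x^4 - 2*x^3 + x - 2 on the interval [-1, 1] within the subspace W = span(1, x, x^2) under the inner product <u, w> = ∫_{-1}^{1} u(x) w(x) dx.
g(x) = -6*x^2/7 - x/5 - 67/35

The best approximation g ∈ W is the orthogonal projection of f onto W. Writing g = a_0 + a_1 x + a_2 x^2, the coefficients solve the normal equations G · a = b where
  G_{ij} = <φ_i, φ_j> and b_i = <f, φ_i>, with φ_0 = 1, φ_1 = x, φ_2 = x^2.
G =
  [2, 0, 2/3]
  [0, 2/3, 0]
  [2/3, 0, 2/5],
b = (-22/5, -2/15, -34/21).
Solving gives a_0 = -67/35, a_1 = -1/5, a_2 = -6/7, so
  g(x) = -6*x^2/7 - x/5 - 67/35.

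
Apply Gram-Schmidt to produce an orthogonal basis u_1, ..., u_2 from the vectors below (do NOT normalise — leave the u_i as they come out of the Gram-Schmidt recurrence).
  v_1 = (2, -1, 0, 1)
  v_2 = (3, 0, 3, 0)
Orthogonal basis:
  u_1 = (2, -1, 0, 1)
  u_2 = (1, 1, 3, -1)

Apply the Gram-Schmidt recurrence
  u_1 = v_1
  u_i = v_i − Σ_{j<i} ((v_i · u_j) / (u_j · u_j)) · u_j.

Step by step this gives:
  u_1 = (2, -1, 0, 1)
  u_2 = (1, 1, 3, -1)

Orthogonality check:
  u_2 · u_1 = 0 (should be 0)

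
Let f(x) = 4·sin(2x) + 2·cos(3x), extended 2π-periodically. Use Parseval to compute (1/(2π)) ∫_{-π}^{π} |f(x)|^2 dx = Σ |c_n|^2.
Σ |c_n|^2 = 10

Expand |f|^2 and use orthogonality of {sin(nx), cos(mx)} on [-π, π]:
  ∫_{-π}^{π} sin(nx)^2 dx = π, ∫ cos(mx)^2 dx = π, and cross terms integrate to 0.
So ∫_{-π}^{π} f(x)^2 dx = 4^2 · π + 2^2 · π = (16 + 4)π.
Divide by 2π: (16 + 4)/2 = 10.
By Parseval, this equals Σ |c_n|^2.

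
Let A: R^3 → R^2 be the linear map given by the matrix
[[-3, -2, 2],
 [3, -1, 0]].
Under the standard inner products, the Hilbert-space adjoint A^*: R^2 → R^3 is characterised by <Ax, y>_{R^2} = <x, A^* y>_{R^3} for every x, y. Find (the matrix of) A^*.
A^* = A^T =
[[-3, 3],
 [-2, -1],
 [2, 0]]

For real matrices with standard dot products, the defining identity <Ax, y> = <x, A^* y> gives (Ax)^T y = x^T (A^*) y, i.e. x^T A^T y = x^T (A^*) y. Since this holds for all x, y, we must have A^* = A^T. Therefore
A^* =
[[-3, 3],
 [-2, -1],
 [2, 0]].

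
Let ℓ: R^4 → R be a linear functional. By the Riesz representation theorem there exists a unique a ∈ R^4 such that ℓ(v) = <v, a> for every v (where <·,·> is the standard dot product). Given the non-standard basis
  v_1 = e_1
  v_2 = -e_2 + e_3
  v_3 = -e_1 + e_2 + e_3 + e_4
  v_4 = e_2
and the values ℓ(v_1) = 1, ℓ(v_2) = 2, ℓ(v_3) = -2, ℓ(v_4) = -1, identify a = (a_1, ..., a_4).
a = (1, -1, 1, -1)

Write a = (a_1, ..., a_4) in the standard basis. For each basis vector v_i, ℓ(v_i) = <v_i, a> is a linear equation in the a_j's. Collect the n equations into a matrix system V a = ℓ, where row i of V is v_i (expressed in the standard basis). Since V is invertible (lower-triangular with 1s on the diagonal, up to permutation), solve by back-substitution:
  V =
[[1, 0, 0, 0],
 [0, -1, 1, 0],
 [-1, 1, 1, 1],
 [0, 1, 0, 0]]
  V a = (1, 2, -2, -1)
Solving gives a = (1, -1, 1, -1).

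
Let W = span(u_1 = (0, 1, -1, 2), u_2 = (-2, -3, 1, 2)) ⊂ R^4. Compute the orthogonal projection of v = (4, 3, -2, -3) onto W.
proj_W(v) = (25/9, 4, -11/9, -28/9)

Set up U = [u_1 | ... | u_2] ∈ R^(4×2). The projector onto W = col(U) is P = U (U^T U)^(-1) U^T.
Compute U^T U =
  [6, 0]
  [0, 18],
and U^T v = (-1, -25).
Solve U^T U · c = U^T v for the coefficients: c = (-1/6, -25/18). The projection is proj_W(v) = U c.
Check: (v - proj_W(v)) · u_1 = 0  (should be 0).
Check: (v - proj_W(v)) · u_2 = 0  (should be 0).
Result: proj_W(v) = (25/9, 4, -11/9, -28/9).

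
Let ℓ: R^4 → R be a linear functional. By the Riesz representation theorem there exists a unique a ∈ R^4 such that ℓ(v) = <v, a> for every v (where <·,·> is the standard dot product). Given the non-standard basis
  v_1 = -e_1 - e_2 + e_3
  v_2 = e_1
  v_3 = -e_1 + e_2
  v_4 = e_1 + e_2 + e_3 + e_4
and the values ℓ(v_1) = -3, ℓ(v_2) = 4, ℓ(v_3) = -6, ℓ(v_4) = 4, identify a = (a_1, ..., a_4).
a = (4, -2, -1, 3)

Write a = (a_1, ..., a_4) in the standard basis. For each basis vector v_i, ℓ(v_i) = <v_i, a> is a linear equation in the a_j's. Collect the n equations into a matrix system V a = ℓ, where row i of V is v_i (expressed in the standard basis). Since V is invertible (lower-triangular with 1s on the diagonal, up to permutation), solve by back-substitution:
  V =
[[-1, -1, 1, 0],
 [1, 0, 0, 0],
 [-1, 1, 0, 0],
 [1, 1, 1, 1]]
  V a = (-3, 4, -6, 4)
Solving gives a = (4, -2, -1, 3).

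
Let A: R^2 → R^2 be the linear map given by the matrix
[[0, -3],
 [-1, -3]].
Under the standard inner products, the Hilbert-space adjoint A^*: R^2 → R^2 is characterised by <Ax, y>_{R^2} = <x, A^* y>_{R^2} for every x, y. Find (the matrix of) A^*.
A^* = A^T =
[[0, -1],
 [-3, -3]]

For real matrices with standard dot products, the defining identity <Ax, y> = <x, A^* y> gives (Ax)^T y = x^T (A^*) y, i.e. x^T A^T y = x^T (A^*) y. Since this holds for all x, y, we must have A^* = A^T. Therefore
A^* =
[[0, -1],
 [-3, -3]].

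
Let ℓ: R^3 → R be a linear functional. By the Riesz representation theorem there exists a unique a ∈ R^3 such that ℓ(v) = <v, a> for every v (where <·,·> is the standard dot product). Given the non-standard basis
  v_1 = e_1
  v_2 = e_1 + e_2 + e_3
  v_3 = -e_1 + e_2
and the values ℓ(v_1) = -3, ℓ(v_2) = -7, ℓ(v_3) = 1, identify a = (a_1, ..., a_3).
a = (-3, -2, -2)

Write a = (a_1, ..., a_3) in the standard basis. For each basis vector v_i, ℓ(v_i) = <v_i, a> is a linear equation in the a_j's. Collect the n equations into a matrix system V a = ℓ, where row i of V is v_i (expressed in the standard basis). Since V is invertible (lower-triangular with 1s on the diagonal, up to permutation), solve by back-substitution:
  V =
[[1, 0, 0],
 [1, 1, 1],
 [-1, 1, 0]]
  V a = (-3, -7, 1)
Solving gives a = (-3, -2, -2).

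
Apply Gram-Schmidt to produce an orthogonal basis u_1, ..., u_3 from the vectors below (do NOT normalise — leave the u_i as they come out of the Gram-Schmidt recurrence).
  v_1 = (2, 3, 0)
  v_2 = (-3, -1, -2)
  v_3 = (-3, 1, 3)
Orthogonal basis:
  u_1 = (2, 3, 0)
  u_2 = (-21/13, 14/13, -2)
  u_3 = (-258/101, 172/101, 301/101)

Apply the Gram-Schmidt recurrence
  u_1 = v_1
  u_i = v_i − Σ_{j<i} ((v_i · u_j) / (u_j · u_j)) · u_j.

Step by step this gives:
  u_1 = (2, 3, 0)
  u_2 = (-21/13, 14/13, -2)
  u_3 = (-258/101, 172/101, 301/101)

Orthogonality check:
  u_2 · u_1 = 0 (should be 0)
  u_3 · u_1 = 0 (should be 0)
  u_3 · u_2 = 0 (should be 0)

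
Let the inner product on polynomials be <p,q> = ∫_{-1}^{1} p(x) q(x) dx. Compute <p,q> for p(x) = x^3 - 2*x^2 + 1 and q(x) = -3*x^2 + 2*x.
<p,q> = 6/5

Expand the product: p(x)·q(x) = -3*x^5 + 8*x^4 - 4*x^3 - 3*x^2 + 2*x.
∫_{-1}^{1} of each monomial x^k gives [2/(k+1) if k even, 0 if k odd]. Integrating term-by-term (or equivalently evaluating the antiderivative F(x) = -x^6/2 + 8*x^5/5 - x^4 - x^3 + x^2 at the endpoints):
  F(1) − F(−1) = 1/10 − (-11/10) = 6/5.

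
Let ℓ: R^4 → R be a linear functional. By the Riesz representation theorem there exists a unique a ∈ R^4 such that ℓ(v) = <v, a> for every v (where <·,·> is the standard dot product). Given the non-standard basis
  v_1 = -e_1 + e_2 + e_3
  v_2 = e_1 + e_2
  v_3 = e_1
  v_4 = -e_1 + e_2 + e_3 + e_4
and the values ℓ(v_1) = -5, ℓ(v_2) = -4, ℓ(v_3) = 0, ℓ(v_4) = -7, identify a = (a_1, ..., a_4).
a = (0, -4, -1, -2)

Write a = (a_1, ..., a_4) in the standard basis. For each basis vector v_i, ℓ(v_i) = <v_i, a> is a linear equation in the a_j's. Collect the n equations into a matrix system V a = ℓ, where row i of V is v_i (expressed in the standard basis). Since V is invertible (lower-triangular with 1s on the diagonal, up to permutation), solve by back-substitution:
  V =
[[-1, 1, 1, 0],
 [1, 1, 0, 0],
 [1, 0, 0, 0],
 [-1, 1, 1, 1]]
  V a = (-5, -4, 0, -7)
Solving gives a = (0, -4, -1, -2).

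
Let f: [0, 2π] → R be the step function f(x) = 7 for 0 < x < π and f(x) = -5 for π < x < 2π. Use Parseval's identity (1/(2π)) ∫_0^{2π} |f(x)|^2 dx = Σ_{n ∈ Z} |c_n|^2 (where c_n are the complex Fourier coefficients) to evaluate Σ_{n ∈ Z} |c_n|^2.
Σ |c_n|^2 = 37

Parseval equates the L^2 energy of f (normalised by 1/(2π)) with the ℓ^2 sum of its Fourier coefficients: (1/(2π)) ∫_0^{2π} |f|^2 = Σ |c_n|^2.
Compute the left side: (1/(2π)) [∫_0^π 7^2 dx + ∫_π^{2π} (-5)^2 dx] = (1/(2π)) · (49π + 25π) = (49 + 25)/2 = 37.
So Σ_{n ∈ Z} |c_n|^2 = 37.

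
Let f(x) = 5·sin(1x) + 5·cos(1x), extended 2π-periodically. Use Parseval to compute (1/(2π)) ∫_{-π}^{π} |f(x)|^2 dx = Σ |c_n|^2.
Σ |c_n|^2 = 25

Expand |f|^2 and use orthogonality of {sin(nx), cos(mx)} on [-π, π]:
  ∫_{-π}^{π} sin(nx)^2 dx = π, ∫ cos(mx)^2 dx = π, and cross terms integrate to 0.
So ∫_{-π}^{π} f(x)^2 dx = 5^2 · π + 5^2 · π = (25 + 25)π.
Divide by 2π: (25 + 25)/2 = 25.
By Parseval, this equals Σ |c_n|^2.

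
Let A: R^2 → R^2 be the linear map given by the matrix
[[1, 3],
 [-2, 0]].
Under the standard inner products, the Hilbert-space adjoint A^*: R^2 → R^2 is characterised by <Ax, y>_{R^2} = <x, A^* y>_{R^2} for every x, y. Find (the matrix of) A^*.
A^* = A^T =
[[1, -2],
 [3, 0]]

For real matrices with standard dot products, the defining identity <Ax, y> = <x, A^* y> gives (Ax)^T y = x^T (A^*) y, i.e. x^T A^T y = x^T (A^*) y. Since this holds for all x, y, we must have A^* = A^T. Therefore
A^* =
[[1, -2],
 [3, 0]].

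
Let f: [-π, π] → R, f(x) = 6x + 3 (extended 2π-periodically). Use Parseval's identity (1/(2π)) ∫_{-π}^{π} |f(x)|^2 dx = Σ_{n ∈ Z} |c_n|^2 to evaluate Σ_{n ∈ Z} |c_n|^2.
Σ |c_n|^2 = 12π^2 + 9

Expand and integrate term by term over [-π, π]:
  ∫ (6x)^2 dx = 36·(2π^3/3); ∫ 2·6·(3)·x dx = 0 (odd integrand); ∫ 3^2 dx = 9·2π.
So (1/(2π)) ∫_{-π}^{π} (6x + 3)^2 dx = 36π^2/3 + 9 = 12π^2 + 9.
Parseval ⇒ Σ |c_n|^2 = 12π^2 + 9.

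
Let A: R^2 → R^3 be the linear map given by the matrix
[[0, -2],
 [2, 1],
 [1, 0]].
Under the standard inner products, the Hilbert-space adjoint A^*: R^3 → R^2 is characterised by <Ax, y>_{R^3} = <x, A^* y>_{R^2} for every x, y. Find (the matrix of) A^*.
A^* = A^T =
[[0, 2, 1],
 [-2, 1, 0]]

For real matrices with standard dot products, the defining identity <Ax, y> = <x, A^* y> gives (Ax)^T y = x^T (A^*) y, i.e. x^T A^T y = x^T (A^*) y. Since this holds for all x, y, we must have A^* = A^T. Therefore
A^* =
[[0, 2, 1],
 [-2, 1, 0]].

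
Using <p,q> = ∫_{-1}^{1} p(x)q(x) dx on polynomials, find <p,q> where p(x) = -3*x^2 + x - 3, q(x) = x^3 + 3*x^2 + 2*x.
<p,q> = -118/15

Expand the product: p(x)·q(x) = -3*x^5 - 8*x^4 - 6*x^3 - 7*x^2 - 6*x.
∫_{-1}^{1} of each monomial x^k gives [2/(k+1) if k even, 0 if k odd]. Integrating term-by-term (or equivalently evaluating the antiderivative F(x) = -x^6/2 - 8*x^5/5 - 3*x^4/2 - 7*x^3/3 - 3*x^2 at the endpoints):
  F(1) − F(−1) = -134/15 − (-16/15) = -118/15.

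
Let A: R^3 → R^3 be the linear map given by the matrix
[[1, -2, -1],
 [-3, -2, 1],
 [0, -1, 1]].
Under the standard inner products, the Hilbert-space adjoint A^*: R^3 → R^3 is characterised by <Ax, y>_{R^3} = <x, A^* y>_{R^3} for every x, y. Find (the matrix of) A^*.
A^* = A^T =
[[1, -3, 0],
 [-2, -2, -1],
 [-1, 1, 1]]

For real matrices with standard dot products, the defining identity <Ax, y> = <x, A^* y> gives (Ax)^T y = x^T (A^*) y, i.e. x^T A^T y = x^T (A^*) y. Since this holds for all x, y, we must have A^* = A^T. Therefore
A^* =
[[1, -3, 0],
 [-2, -2, -1],
 [-1, 1, 1]].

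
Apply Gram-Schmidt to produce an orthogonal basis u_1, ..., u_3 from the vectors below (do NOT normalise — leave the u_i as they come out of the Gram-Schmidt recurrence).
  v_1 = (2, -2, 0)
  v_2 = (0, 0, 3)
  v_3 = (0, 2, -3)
Orthogonal basis:
  u_1 = (2, -2, 0)
  u_2 = (0, 0, 3)
  u_3 = (1, 1, 0)

Apply the Gram-Schmidt recurrence
  u_1 = v_1
  u_i = v_i − Σ_{j<i} ((v_i · u_j) / (u_j · u_j)) · u_j.

Step by step this gives:
  u_1 = (2, -2, 0)
  u_2 = (0, 0, 3)
  u_3 = (1, 1, 0)

Orthogonality check:
  u_2 · u_1 = 0 (should be 0)
  u_3 · u_1 = 0 (should be 0)
  u_3 · u_2 = 0 (should be 0)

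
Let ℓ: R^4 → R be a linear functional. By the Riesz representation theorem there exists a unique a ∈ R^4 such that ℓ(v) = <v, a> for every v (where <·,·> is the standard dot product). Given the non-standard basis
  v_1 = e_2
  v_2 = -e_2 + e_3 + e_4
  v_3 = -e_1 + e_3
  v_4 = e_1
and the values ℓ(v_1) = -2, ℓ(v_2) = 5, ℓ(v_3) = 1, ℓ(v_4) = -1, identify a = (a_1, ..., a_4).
a = (-1, -2, 0, 3)

Write a = (a_1, ..., a_4) in the standard basis. For each basis vector v_i, ℓ(v_i) = <v_i, a> is a linear equation in the a_j's. Collect the n equations into a matrix system V a = ℓ, where row i of V is v_i (expressed in the standard basis). Since V is invertible (lower-triangular with 1s on the diagonal, up to permutation), solve by back-substitution:
  V =
[[0, 1, 0, 0],
 [0, -1, 1, 1],
 [-1, 0, 1, 0],
 [1, 0, 0, 0]]
  V a = (-2, 5, 1, -1)
Solving gives a = (-1, -2, 0, 3).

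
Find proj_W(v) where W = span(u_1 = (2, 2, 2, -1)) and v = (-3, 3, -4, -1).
proj_W(v) = (-14/13, -14/13, -14/13, 7/13)

Set up U = [u_1 | ... | u_1] ∈ R^(4×1). The projector onto W = col(U) is P = U (U^T U)^(-1) U^T.
Compute U^T U =
  [13],
and U^T v = (-7).
Solve U^T U · c = U^T v for the coefficients: c = (-7/13). The projection is proj_W(v) = U c.
Check: (v - proj_W(v)) · u_1 = 0  (should be 0).
Result: proj_W(v) = (-14/13, -14/13, -14/13, 7/13).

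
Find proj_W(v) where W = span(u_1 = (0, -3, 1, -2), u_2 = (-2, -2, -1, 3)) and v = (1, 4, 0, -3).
proj_W(v) = (544/251, 925/251, 145/251, -562/251)

Set up U = [u_1 | ... | u_2] ∈ R^(4×2). The projector onto W = col(U) is P = U (U^T U)^(-1) U^T.
Compute U^T U =
  [14, -1]
  [-1, 18],
and U^T v = (-6, -19).
Solve U^T U · c = U^T v for the coefficients: c = (-127/251, -272/251). The projection is proj_W(v) = U c.
Check: (v - proj_W(v)) · u_1 = 0  (should be 0).
Check: (v - proj_W(v)) · u_2 = 0  (should be 0).
Result: proj_W(v) = (544/251, 925/251, 145/251, -562/251).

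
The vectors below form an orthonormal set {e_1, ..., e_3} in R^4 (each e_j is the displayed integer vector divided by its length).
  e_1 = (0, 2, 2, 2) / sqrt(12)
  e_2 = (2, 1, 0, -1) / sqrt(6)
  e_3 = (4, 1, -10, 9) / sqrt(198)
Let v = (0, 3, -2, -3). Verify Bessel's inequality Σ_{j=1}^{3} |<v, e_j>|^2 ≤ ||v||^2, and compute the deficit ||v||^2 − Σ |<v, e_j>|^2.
Σ |<v, e_j>|^2 = 734/99; ||v||^2 = 22; deficit = 1444/99

Write each e_j = u_j / sqrt(<u_j, u_j>) where u_j is the displayed integer vector. Then <v, e_j> = <v, u_j> / sqrt(<u_j, u_j>), so |<v, e_j>|^2 = <v, u_j>^2 / <u_j, u_j>.
Coefficients: <v, e_1> = -4/sqrt(12), <v, e_2> = 6/sqrt(6), <v, e_3> = -4/sqrt(198).
Square and sum: Σ |<v, e_j>|^2 = 734/99.
Compute ||v||^2 = v·v = 22.
Deficit = 22 − 734/99 = 1444/99 ≥ 0, confirming Bessel's inequality. (The deficit equals ||v − Σ <v,e_j> e_j||^2, the squared distance from v to span{e_j}.)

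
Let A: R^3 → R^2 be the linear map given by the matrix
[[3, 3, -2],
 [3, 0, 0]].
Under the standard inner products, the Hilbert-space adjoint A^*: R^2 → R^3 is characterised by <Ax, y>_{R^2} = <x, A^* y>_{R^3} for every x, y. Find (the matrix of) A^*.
A^* = A^T =
[[3, 3],
 [3, 0],
 [-2, 0]]

For real matrices with standard dot products, the defining identity <Ax, y> = <x, A^* y> gives (Ax)^T y = x^T (A^*) y, i.e. x^T A^T y = x^T (A^*) y. Since this holds for all x, y, we must have A^* = A^T. Therefore
A^* =
[[3, 3],
 [3, 0],
 [-2, 0]].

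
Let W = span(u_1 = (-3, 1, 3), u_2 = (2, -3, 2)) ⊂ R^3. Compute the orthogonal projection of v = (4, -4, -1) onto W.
proj_W(v) = (1377/314, -562/157, -237/314)

Set up U = [u_1 | ... | u_2] ∈ R^(3×2). The projector onto W = col(U) is P = U (U^T U)^(-1) U^T.
Compute U^T U =
  [19, -3]
  [-3, 17],
and U^T v = (-19, 18).
Solve U^T U · c = U^T v for the coefficients: c = (-269/314, 285/314). The projection is proj_W(v) = U c.
Check: (v - proj_W(v)) · u_1 = 0  (should be 0).
Check: (v - proj_W(v)) · u_2 = 0  (should be 0).
Result: proj_W(v) = (1377/314, -562/157, -237/314).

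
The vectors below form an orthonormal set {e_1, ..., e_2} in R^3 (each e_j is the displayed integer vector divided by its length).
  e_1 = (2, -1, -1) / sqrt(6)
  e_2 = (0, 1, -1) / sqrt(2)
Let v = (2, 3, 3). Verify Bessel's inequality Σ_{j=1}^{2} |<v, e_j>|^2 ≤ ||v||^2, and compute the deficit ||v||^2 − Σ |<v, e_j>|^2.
Σ |<v, e_j>|^2 = 2/3; ||v||^2 = 22; deficit = 64/3

Write each e_j = u_j / sqrt(<u_j, u_j>) where u_j is the displayed integer vector. Then <v, e_j> = <v, u_j> / sqrt(<u_j, u_j>), so |<v, e_j>|^2 = <v, u_j>^2 / <u_j, u_j>.
Coefficients: <v, e_1> = -2/sqrt(6), <v, e_2> = 0/sqrt(2).
Square and sum: Σ |<v, e_j>|^2 = 2/3.
Compute ||v||^2 = v·v = 22.
Deficit = 22 − 2/3 = 64/3 ≥ 0, confirming Bessel's inequality. (The deficit equals ||v − Σ <v,e_j> e_j||^2, the squared distance from v to span{e_j}.)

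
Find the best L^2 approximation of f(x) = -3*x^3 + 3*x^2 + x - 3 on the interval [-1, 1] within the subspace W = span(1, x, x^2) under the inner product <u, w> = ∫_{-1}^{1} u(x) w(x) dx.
g(x) = 3*x^2 - 4*x/5 - 3

The best approximation g ∈ W is the orthogonal projection of f onto W. Writing g = a_0 + a_1 x + a_2 x^2, the coefficients solve the normal equations G · a = b where
  G_{ij} = <φ_i, φ_j> and b_i = <f, φ_i>, with φ_0 = 1, φ_1 = x, φ_2 = x^2.
G =
  [2, 0, 2/3]
  [0, 2/3, 0]
  [2/3, 0, 2/5],
b = (-4, -8/15, -4/5).
Solving gives a_0 = -3, a_1 = -4/5, a_2 = 3, so
  g(x) = 3*x^2 - 4*x/5 - 3.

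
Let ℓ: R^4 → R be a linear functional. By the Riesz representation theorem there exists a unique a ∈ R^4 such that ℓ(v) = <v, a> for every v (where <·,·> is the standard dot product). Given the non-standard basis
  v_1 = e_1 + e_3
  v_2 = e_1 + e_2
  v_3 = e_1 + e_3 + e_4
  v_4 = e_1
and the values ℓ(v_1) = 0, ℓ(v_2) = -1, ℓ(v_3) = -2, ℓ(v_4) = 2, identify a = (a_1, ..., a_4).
a = (2, -3, -2, -2)

Write a = (a_1, ..., a_4) in the standard basis. For each basis vector v_i, ℓ(v_i) = <v_i, a> is a linear equation in the a_j's. Collect the n equations into a matrix system V a = ℓ, where row i of V is v_i (expressed in the standard basis). Since V is invertible (lower-triangular with 1s on the diagonal, up to permutation), solve by back-substitution:
  V =
[[1, 0, 1, 0],
 [1, 1, 0, 0],
 [1, 0, 1, 1],
 [1, 0, 0, 0]]
  V a = (0, -1, -2, 2)
Solving gives a = (2, -3, -2, -2).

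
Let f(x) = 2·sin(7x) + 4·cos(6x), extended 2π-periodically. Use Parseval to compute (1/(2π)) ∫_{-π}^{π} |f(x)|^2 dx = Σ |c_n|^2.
Σ |c_n|^2 = 10

Expand |f|^2 and use orthogonality of {sin(nx), cos(mx)} on [-π, π]:
  ∫_{-π}^{π} sin(nx)^2 dx = π, ∫ cos(mx)^2 dx = π, and cross terms integrate to 0.
So ∫_{-π}^{π} f(x)^2 dx = 2^2 · π + 4^2 · π = (4 + 16)π.
Divide by 2π: (4 + 16)/2 = 10.
By Parseval, this equals Σ |c_n|^2.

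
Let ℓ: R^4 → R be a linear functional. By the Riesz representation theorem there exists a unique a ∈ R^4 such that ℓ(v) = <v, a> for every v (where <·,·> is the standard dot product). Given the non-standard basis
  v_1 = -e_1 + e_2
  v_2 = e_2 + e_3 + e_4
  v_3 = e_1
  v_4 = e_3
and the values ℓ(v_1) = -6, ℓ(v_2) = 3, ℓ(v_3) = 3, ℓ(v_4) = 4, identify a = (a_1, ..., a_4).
a = (3, -3, 4, 2)

Write a = (a_1, ..., a_4) in the standard basis. For each basis vector v_i, ℓ(v_i) = <v_i, a> is a linear equation in the a_j's. Collect the n equations into a matrix system V a = ℓ, where row i of V is v_i (expressed in the standard basis). Since V is invertible (lower-triangular with 1s on the diagonal, up to permutation), solve by back-substitution:
  V =
[[-1, 1, 0, 0],
 [0, 1, 1, 1],
 [1, 0, 0, 0],
 [0, 0, 1, 0]]
  V a = (-6, 3, 3, 4)
Solving gives a = (3, -3, 4, 2).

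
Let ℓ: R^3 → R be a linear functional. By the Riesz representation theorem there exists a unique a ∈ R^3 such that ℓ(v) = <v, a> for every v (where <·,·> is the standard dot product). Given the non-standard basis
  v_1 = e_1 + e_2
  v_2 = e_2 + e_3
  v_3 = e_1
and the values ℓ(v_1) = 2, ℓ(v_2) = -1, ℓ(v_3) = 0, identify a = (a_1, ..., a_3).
a = (0, 2, -3)

Write a = (a_1, ..., a_3) in the standard basis. For each basis vector v_i, ℓ(v_i) = <v_i, a> is a linear equation in the a_j's. Collect the n equations into a matrix system V a = ℓ, where row i of V is v_i (expressed in the standard basis). Since V is invertible (lower-triangular with 1s on the diagonal, up to permutation), solve by back-substitution:
  V =
[[1, 1, 0],
 [0, 1, 1],
 [1, 0, 0]]
  V a = (2, -1, 0)
Solving gives a = (0, 2, -3).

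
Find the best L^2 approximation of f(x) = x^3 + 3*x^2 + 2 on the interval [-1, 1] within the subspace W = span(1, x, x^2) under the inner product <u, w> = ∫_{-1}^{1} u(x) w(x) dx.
g(x) = 3*x^2 + 3*x/5 + 2

The best approximation g ∈ W is the orthogonal projection of f onto W. Writing g = a_0 + a_1 x + a_2 x^2, the coefficients solve the normal equations G · a = b where
  G_{ij} = <φ_i, φ_j> and b_i = <f, φ_i>, with φ_0 = 1, φ_1 = x, φ_2 = x^2.
G =
  [2, 0, 2/3]
  [0, 2/3, 0]
  [2/3, 0, 2/5],
b = (6, 2/5, 38/15).
Solving gives a_0 = 2, a_1 = 3/5, a_2 = 3, so
  g(x) = 3*x^2 + 3*x/5 + 2.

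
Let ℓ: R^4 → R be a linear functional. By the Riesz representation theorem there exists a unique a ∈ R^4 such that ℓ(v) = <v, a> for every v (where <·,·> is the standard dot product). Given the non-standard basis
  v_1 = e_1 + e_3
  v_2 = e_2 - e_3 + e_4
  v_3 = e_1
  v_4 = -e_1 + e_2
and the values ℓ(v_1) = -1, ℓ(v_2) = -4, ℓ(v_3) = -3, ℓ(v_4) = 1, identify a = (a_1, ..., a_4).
a = (-3, -2, 2, 0)

Write a = (a_1, ..., a_4) in the standard basis. For each basis vector v_i, ℓ(v_i) = <v_i, a> is a linear equation in the a_j's. Collect the n equations into a matrix system V a = ℓ, where row i of V is v_i (expressed in the standard basis). Since V is invertible (lower-triangular with 1s on the diagonal, up to permutation), solve by back-substitution:
  V =
[[1, 0, 1, 0],
 [0, 1, -1, 1],
 [1, 0, 0, 0],
 [-1, 1, 0, 0]]
  V a = (-1, -4, -3, 1)
Solving gives a = (-3, -2, 2, 0).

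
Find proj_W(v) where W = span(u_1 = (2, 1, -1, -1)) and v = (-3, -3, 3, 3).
proj_W(v) = (-30/7, -15/7, 15/7, 15/7)

Set up U = [u_1 | ... | u_1] ∈ R^(4×1). The projector onto W = col(U) is P = U (U^T U)^(-1) U^T.
Compute U^T U =
  [7],
and U^T v = (-15).
Solve U^T U · c = U^T v for the coefficients: c = (-15/7). The projection is proj_W(v) = U c.
Check: (v - proj_W(v)) · u_1 = 0  (should be 0).
Result: proj_W(v) = (-30/7, -15/7, 15/7, 15/7).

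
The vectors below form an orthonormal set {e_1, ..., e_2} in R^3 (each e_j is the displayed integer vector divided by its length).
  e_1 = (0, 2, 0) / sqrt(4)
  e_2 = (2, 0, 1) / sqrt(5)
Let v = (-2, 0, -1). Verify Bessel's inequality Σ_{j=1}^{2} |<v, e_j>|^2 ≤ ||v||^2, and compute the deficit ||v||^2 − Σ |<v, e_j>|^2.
Σ |<v, e_j>|^2 = 5; ||v||^2 = 5; deficit = 0

Write each e_j = u_j / sqrt(<u_j, u_j>) where u_j is the displayed integer vector. Then <v, e_j> = <v, u_j> / sqrt(<u_j, u_j>), so |<v, e_j>|^2 = <v, u_j>^2 / <u_j, u_j>.
Coefficients: <v, e_1> = 0/sqrt(4), <v, e_2> = -5/sqrt(5).
Square and sum: Σ |<v, e_j>|^2 = 5.
Compute ||v||^2 = v·v = 5.
Deficit = 5 − 5 = 0 ≥ 0, confirming Bessel's inequality. (The deficit equals ||v − Σ <v,e_j> e_j||^2, the squared distance from v to span{e_j}.)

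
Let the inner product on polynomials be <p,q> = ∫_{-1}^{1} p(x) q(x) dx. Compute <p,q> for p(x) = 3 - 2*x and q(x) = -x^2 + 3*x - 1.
<p,q> = -12

Expand the product: p(x)·q(x) = 2*x^3 - 9*x^2 + 11*x - 3.
∫_{-1}^{1} of each monomial x^k gives [2/(k+1) if k even, 0 if k odd]. Integrating term-by-term (or equivalently evaluating the antiderivative F(x) = x^4/2 - 3*x^3 + 11*x^2/2 - 3*x at the endpoints):
  F(1) − F(−1) = 0 − (12) = -12.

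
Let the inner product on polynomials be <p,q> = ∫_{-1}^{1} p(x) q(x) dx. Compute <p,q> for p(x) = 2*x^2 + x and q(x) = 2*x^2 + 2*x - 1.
<p,q> = 8/5

Expand the product: p(x)·q(x) = 4*x^4 + 6*x^3 - x.
∫_{-1}^{1} of each monomial x^k gives [2/(k+1) if k even, 0 if k odd]. Integrating term-by-term (or equivalently evaluating the antiderivative F(x) = 4*x^5/5 + 3*x^4/2 - x^2/2 at the endpoints):
  F(1) − F(−1) = 9/5 − (1/5) = 8/5.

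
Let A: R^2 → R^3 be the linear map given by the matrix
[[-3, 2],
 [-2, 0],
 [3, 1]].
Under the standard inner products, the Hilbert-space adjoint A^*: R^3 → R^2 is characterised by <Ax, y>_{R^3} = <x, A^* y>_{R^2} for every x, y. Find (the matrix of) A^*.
A^* = A^T =
[[-3, -2, 3],
 [2, 0, 1]]

For real matrices with standard dot products, the defining identity <Ax, y> = <x, A^* y> gives (Ax)^T y = x^T (A^*) y, i.e. x^T A^T y = x^T (A^*) y. Since this holds for all x, y, we must have A^* = A^T. Therefore
A^* =
[[-3, -2, 3],
 [2, 0, 1]].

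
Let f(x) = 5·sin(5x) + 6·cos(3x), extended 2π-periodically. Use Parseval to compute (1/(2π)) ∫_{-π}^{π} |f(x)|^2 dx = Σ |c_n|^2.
Σ |c_n|^2 = 61/2

Expand |f|^2 and use orthogonality of {sin(nx), cos(mx)} on [-π, π]:
  ∫_{-π}^{π} sin(nx)^2 dx = π, ∫ cos(mx)^2 dx = π, and cross terms integrate to 0.
So ∫_{-π}^{π} f(x)^2 dx = 5^2 · π + 6^2 · π = (25 + 36)π.
Divide by 2π: (25 + 36)/2 = 61/2.
By Parseval, this equals Σ |c_n|^2.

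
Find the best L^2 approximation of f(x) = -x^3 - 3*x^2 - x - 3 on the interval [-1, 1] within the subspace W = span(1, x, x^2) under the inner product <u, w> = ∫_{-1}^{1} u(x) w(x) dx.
g(x) = -3*x^2 - 8*x/5 - 3

The best approximation g ∈ W is the orthogonal projection of f onto W. Writing g = a_0 + a_1 x + a_2 x^2, the coefficients solve the normal equations G · a = b where
  G_{ij} = <φ_i, φ_j> and b_i = <f, φ_i>, with φ_0 = 1, φ_1 = x, φ_2 = x^2.
G =
  [2, 0, 2/3]
  [0, 2/3, 0]
  [2/3, 0, 2/5],
b = (-8, -16/15, -16/5).
Solving gives a_0 = -3, a_1 = -8/5, a_2 = -3, so
  g(x) = -3*x^2 - 8*x/5 - 3.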